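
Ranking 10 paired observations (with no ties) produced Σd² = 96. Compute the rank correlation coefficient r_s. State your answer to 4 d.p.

ρ = 1 − 6Σd² / [n(n²−1)] = 1 − 6×96 / (10×99)
  = 1 − 576/990 = 1 − 0.58182 ≈ 0.4182

0.4182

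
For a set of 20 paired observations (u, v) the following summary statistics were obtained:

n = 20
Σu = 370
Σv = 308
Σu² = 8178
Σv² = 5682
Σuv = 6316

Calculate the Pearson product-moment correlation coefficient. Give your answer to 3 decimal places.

0.552

r = (nΣuv − ΣuΣv) / √[(nΣu² − (Σu)²)(nΣv² − (Σv)²)]
Numerator: 20×6316 − 370×308 = 12360
Denominator: √[(163560 − 136900)(113640 − 94864)] = √[26660 × 18776] = 22373.3806
r = 12360 / 22373.3806 ≈ 0.552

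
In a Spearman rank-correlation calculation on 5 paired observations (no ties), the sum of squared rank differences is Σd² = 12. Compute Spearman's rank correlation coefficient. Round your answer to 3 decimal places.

0.400

ρ = 1 − 6Σd² / [n(n²−1)] = 1 − 6×12 / (5×24)
  = 1 − 72/120 = 1 − 0.6000 ≈ 0.400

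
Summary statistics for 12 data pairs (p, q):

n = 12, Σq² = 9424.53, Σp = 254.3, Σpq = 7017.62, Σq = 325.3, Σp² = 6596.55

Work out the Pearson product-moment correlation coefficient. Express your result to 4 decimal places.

r = (nΣpq − ΣpΣq) / √[(nΣp² − (Σp)²)(nΣq² − (Σq)²)]
Numerator: 12×7017.62 − 254.3×325.3 = 1487.65
Denominator: √[(79158.6 − 64668.49)(113094.36 − 105820.09)] = √[14490.11 × 7274.27] = 10266.6924
r = 1487.65 / 10266.6924 ≈ 0.1449

0.1449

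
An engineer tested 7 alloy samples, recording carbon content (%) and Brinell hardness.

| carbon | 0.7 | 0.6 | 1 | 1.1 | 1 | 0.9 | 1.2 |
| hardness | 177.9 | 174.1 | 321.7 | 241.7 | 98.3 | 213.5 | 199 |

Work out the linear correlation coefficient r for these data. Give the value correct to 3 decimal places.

0.245

n = 7, Σx = 6.5, Σy = 1426.2, Σx² = 6.31, Σy² = 318715.14, Σxy = 1345.81
nΣxy − ΣxΣy = 9420.67 − 9270.3 = 150.37
nΣx² − (Σx)² = 44.17 − 42.25 = 1.92; nΣy² − (Σy)² = 2231005.98 − 2034046.44 = 196959.54
r = 150.37 / √(1.92 × 196959.54) = 150.37 / 614.9490 ≈ 0.245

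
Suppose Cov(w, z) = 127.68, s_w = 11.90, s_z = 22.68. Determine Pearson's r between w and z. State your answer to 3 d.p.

r = Cov(w,z) / (s_w · s_z) = 127.68 / (11.90 × 22.68)
  = 127.68 / 269.8920 ≈ 0.473

0.473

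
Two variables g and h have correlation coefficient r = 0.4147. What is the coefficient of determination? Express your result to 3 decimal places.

r² = (0.4147)² = 0.172

0.172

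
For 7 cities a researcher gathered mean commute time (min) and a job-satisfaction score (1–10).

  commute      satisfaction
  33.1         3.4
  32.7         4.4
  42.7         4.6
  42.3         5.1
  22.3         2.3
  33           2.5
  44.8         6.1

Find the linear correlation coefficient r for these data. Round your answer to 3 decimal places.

n = 7, Σx = 250.9, Σy = 28.4, Σx² = 9370.81, Σy² = 126.84, Σxy = 1075.64
nΣxy − ΣxΣy = 7529.48 − 7125.56 = 403.92
nΣx² − (Σx)² = 65595.67 − 62950.81 = 2644.86; nΣy² − (Σy)² = 887.88 − 806.56 = 81.32
r = 403.92 / √(2644.86 × 81.32) = 403.92 / 463.7672 ≈ 0.871

0.871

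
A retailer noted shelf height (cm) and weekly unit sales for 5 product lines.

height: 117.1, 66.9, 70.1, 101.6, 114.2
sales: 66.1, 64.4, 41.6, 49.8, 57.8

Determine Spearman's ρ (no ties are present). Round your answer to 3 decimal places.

Rank height: 5, 1, 2, 3, 4
Rank sales: 5, 4, 1, 2, 3
d = rank(height) − rank(sales): 0, -3, 1, 1, 1; Σd² = 12
ρ = 1 − 6Σd² / [n(n²−1)] = 1 − 6×12 / (5×24) = 1 − 72/120 ≈ 0.400

0.400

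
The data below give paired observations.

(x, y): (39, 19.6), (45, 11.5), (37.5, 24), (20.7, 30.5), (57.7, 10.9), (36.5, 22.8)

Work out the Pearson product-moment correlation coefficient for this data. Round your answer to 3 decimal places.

-0.928

n = 6, Σx = 236.4, Σy = 119.3, Σx² = 10042.28, Σy² = 2661.31, Σxy = 4274.38
nΣxy − ΣxΣy = 25646.28 − 28202.52 = -2556.24
nΣx² − (Σx)² = 60253.68 − 55884.96 = 4368.72; nΣy² − (Σy)² = 15967.86 − 14232.49 = 1735.37
r = -2556.24 / √(4368.72 × 1735.37) = -2556.24 / 2753.4243 ≈ -0.928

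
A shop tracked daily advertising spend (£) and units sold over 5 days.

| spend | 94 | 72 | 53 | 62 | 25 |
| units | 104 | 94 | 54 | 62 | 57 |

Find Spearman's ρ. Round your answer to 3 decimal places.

Rank spend: 5, 4, 2, 3, 1
Rank units: 5, 4, 1, 3, 2
d = rank(spend) − rank(units): 0, 0, 1, 0, -1; Σd² = 2
ρ = 1 − 6Σd² / [n(n²−1)] = 1 − 6×2 / (5×24) = 1 − 12/120 ≈ 0.900

0.900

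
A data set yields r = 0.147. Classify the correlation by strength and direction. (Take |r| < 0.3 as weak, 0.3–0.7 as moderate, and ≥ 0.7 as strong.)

weak positive

r = 0.147 > 0 so the relationship is positive.
|r| = 0.147, which falls in the weak range.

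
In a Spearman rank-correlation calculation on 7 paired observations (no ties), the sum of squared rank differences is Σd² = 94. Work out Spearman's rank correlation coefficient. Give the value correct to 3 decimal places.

-0.679

ρ = 1 − 6Σd² / [n(n²−1)] = 1 − 6×94 / (7×48)
  = 1 − 564/336 = 1 − 1.6786 ≈ -0.679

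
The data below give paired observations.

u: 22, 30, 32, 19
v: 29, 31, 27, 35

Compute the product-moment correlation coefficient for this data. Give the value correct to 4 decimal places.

-0.6961

n = 4, Σu = 103, Σv = 122, Σu² = 2769, Σv² = 3756, Σuv = 3097
nΣuv − ΣuΣv = 12388 − 12566 = -178
nΣu² − (Σu)² = 11076 − 10609 = 467; nΣv² − (Σv)² = 15024 − 14884 = 140
r = -178 / √(467 × 140) = -178 / 255.6951 ≈ -0.6961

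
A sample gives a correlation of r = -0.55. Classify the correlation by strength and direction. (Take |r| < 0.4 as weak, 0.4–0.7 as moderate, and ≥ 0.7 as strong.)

r = -0.55 < 0 so the relationship is negative.
|r| = 0.55, which falls in the moderate range.

moderate negative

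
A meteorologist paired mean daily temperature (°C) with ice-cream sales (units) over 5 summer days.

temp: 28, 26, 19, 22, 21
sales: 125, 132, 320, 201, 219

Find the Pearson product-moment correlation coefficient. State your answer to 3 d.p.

n = 5, Σx = 116, Σy = 997, Σx² = 2746, Σy² = 223811, Σxy = 22033
nΣxy − ΣxΣy = 110165 − 115652 = -5487
nΣx² − (Σx)² = 13730 − 13456 = 274; nΣy² − (Σy)² = 1119055 − 994009 = 125046
r = -5487 / √(274 × 125046) = -5487 / 5853.4267 ≈ -0.937

-0.937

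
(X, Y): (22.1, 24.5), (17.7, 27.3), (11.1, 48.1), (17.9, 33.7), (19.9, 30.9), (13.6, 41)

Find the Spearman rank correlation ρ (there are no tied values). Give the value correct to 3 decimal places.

-0.829

Rank X: 6, 3, 1, 4, 5, 2
Rank Y: 1, 2, 6, 4, 3, 5
d = rank(X) − rank(Y): 5, 1, -5, 0, 2, -3; Σd² = 64
ρ = 1 − 6Σd² / [n(n²−1)] = 1 − 6×64 / (6×35) = 1 − 384/210 ≈ -0.829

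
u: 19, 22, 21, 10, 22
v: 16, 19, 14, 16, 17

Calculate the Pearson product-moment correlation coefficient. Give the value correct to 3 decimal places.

n = 5, Σu = 94, Σv = 82, Σu² = 1870, Σv² = 1358, Σuv = 1550
nΣuv − ΣuΣv = 7750 − 7708 = 42
nΣu² − (Σu)² = 9350 − 8836 = 514; nΣv² − (Σv)² = 6790 − 6724 = 66
r = 42 / √(514 × 66) = 42 / 184.1847 ≈ 0.228

0.228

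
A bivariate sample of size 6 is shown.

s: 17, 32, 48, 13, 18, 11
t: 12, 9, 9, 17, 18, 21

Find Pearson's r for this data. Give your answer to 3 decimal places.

n = 6, Σs = 139, Σt = 86, Σs² = 4231, Σt² = 1360, Σst = 1700
nΣst − ΣsΣt = 10200 − 11954 = -1754
nΣs² − (Σs)² = 25386 − 19321 = 6065; nΣt² − (Σt)² = 8160 − 7396 = 764
r = -1754 / √(6065 × 764) = -1754 / 2152.5938 ≈ -0.815

-0.815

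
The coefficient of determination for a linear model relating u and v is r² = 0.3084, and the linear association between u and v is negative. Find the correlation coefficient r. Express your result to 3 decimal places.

-0.555

|r| = √0.3084 = 0.555
The association is negative, so r = −0.555.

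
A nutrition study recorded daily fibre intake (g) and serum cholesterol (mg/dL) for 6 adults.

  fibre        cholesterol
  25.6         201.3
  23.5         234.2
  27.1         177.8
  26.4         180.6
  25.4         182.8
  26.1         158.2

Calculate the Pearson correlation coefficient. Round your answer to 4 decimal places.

n = 6, Σx = 154.1, Σy = 1134.9, Σx² = 3965.35, Σy² = 218043.61, Σxy = 29015.34
nΣxy − ΣxΣy = 174092.04 − 174888.09 = -796.05
nΣx² − (Σx)² = 23792.1 − 23746.81 = 45.29; nΣy² − (Σy)² = 1308261.66 − 1287998.01 = 20263.65
r = -796.05 / √(45.29 × 20263.65) = -796.05 / 957.9878 ≈ -0.8310

-0.8310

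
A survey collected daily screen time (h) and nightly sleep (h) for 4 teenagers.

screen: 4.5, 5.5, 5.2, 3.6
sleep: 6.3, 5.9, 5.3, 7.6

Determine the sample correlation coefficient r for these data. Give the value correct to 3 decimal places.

n = 4, Σx = 18.8, Σy = 25.1, Σx² = 90.5, Σy² = 160.35, Σxy = 115.72
nΣxy − ΣxΣy = 462.88 − 471.88 = -9
nΣx² − (Σx)² = 362 − 353.44 = 8.56; nΣy² − (Σy)² = 641.4 − 630.01 = 11.39
r = -9 / √(8.56 × 11.39) = -9 / 9.8741 ≈ -0.911

-0.911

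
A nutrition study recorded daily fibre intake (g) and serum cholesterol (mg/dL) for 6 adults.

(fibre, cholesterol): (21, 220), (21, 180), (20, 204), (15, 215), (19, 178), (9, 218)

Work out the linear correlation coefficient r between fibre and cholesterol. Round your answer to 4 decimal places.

n = 6, Σx = 105, Σy = 1215, Σx² = 1949, Σy² = 247849, Σxy = 21049
nΣxy − ΣxΣy = 126294 − 127575 = -1281
nΣx² − (Σx)² = 11694 − 11025 = 669; nΣy² − (Σy)² = 1487094 − 1476225 = 10869
r = -1281 / √(669 × 10869) = -1281 / 2696.5461 ≈ -0.4751

-0.4751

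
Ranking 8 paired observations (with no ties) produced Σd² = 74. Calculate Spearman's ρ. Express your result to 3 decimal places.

0.119

ρ = 1 − 6Σd² / [n(n²−1)] = 1 − 6×74 / (8×63)
  = 1 − 444/504 = 1 − 0.8810 ≈ 0.119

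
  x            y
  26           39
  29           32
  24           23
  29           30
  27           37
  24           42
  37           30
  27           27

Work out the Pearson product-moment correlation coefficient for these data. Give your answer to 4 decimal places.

n = 8, Σx = 223, Σy = 260, Σx² = 6337, Σy² = 8736, Σxy = 7210
nΣxy − ΣxΣy = 57680 − 57980 = -300
nΣx² − (Σx)² = 50696 − 49729 = 967; nΣy² − (Σy)² = 69888 − 67600 = 2288
r = -300 / √(967 × 2288) = -300 / 1487.4461 ≈ -0.2017

-0.2017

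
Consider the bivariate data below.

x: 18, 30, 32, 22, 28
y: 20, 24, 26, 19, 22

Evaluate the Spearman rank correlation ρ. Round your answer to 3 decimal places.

Rank x: 1, 4, 5, 2, 3
Rank y: 2, 4, 5, 1, 3
d = rank(x) − rank(y): -1, 0, 0, 1, 0; Σd² = 2
ρ = 1 − 6Σd² / [n(n²−1)] = 1 − 6×2 / (5×24) = 1 − 12/120 ≈ 0.900

0.900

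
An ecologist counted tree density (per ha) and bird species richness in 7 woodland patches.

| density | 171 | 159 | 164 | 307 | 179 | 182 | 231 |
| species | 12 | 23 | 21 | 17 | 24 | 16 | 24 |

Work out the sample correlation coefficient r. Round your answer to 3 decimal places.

-0.094

n = 7, Σx = 1393, Σy = 137, Σx² = 294193, Σy² = 2811, Σxy = 27124
nΣxy − ΣxΣy = 189868 − 190841 = -973
nΣx² − (Σx)² = 2059351 − 1940449 = 118902; nΣy² − (Σy)² = 19677 − 18769 = 908
r = -973 / √(118902 × 908) = -973 / 10390.5253 ≈ -0.094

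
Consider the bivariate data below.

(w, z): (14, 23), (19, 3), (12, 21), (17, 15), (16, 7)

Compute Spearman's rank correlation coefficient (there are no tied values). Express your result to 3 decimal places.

Rank w: 2, 5, 1, 4, 3
Rank z: 5, 1, 4, 3, 2
d = rank(w) − rank(z): -3, 4, -3, 1, 1; Σd² = 36
ρ = 1 − 6Σd² / [n(n²−1)] = 1 − 6×36 / (5×24) = 1 − 216/120 ≈ -0.800

-0.800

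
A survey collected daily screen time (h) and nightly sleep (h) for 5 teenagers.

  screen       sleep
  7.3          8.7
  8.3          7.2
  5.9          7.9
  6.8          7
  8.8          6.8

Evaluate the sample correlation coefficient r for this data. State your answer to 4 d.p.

n = 5, Σx = 37.1, Σy = 37.6, Σx² = 280.67, Σy² = 285.18, Σxy = 277.32
nΣxy − ΣxΣy = 1386.6 − 1394.96 = -8.36
nΣx² − (Σx)² = 1403.35 − 1376.41 = 26.94; nΣy² − (Σy)² = 1425.9 − 1413.76 = 12.14
r = -8.36 / √(26.94 × 12.14) = -8.36 / 18.0846 ≈ -0.4623

-0.4623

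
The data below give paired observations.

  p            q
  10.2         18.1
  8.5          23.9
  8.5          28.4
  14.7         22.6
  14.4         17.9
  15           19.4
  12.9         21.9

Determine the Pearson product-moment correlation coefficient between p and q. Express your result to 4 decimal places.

-0.5869

n = 7, Σp = 84.2, Σq = 152.2, Σp² = 1063.4, Σq² = 3392.52, Σpq = 1792.66
nΣpq − ΣpΣq = 12548.62 − 12815.24 = -266.62
nΣp² − (Σp)² = 7443.8 − 7089.64 = 354.16; nΣq² − (Σq)² = 23747.64 − 23164.84 = 582.8
r = -266.62 / √(354.16 × 582.8) = -266.62 / 454.3176 ≈ -0.5869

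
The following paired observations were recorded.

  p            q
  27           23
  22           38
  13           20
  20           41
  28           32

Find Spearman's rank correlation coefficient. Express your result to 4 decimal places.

Rank p: 4, 3, 1, 2, 5
Rank q: 2, 4, 1, 5, 3
d = rank(p) − rank(q): 2, -1, 0, -3, 2; Σd² = 18
ρ = 1 − 6Σd² / [n(n²−1)] = 1 − 6×18 / (5×24) = 1 − 108/120 ≈ 0.1000

0.1000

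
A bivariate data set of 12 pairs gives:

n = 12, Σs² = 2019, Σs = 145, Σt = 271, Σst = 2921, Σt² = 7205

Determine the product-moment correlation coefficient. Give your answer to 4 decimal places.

r = (nΣst − ΣsΣt) / √[(nΣs² − (Σs)²)(nΣt² − (Σt)²)]
Numerator: 12×2921 − 145×271 = -4243
Denominator: √[(24228 − 21025)(86460 − 73441)] = √[3203 × 13019] = 6457.5426
r = -4243 / 6457.5426 ≈ -0.6571

-0.6571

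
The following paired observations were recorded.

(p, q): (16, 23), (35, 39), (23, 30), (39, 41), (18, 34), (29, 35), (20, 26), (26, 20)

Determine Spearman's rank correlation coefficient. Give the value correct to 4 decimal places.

0.6905

Rank p: 1, 7, 4, 8, 2, 6, 3, 5
Rank q: 2, 7, 4, 8, 5, 6, 3, 1
d = rank(p) − rank(q): -1, 0, 0, 0, -3, 0, 0, 4; Σd² = 26
ρ = 1 − 6Σd² / [n(n²−1)] = 1 − 6×26 / (8×63) = 1 − 156/504 ≈ 0.6905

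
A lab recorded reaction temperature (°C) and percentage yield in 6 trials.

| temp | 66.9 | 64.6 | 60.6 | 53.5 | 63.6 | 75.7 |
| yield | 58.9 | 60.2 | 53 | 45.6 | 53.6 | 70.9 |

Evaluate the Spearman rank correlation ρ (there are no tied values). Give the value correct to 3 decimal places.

Rank temp: 5, 4, 2, 1, 3, 6
Rank yield: 4, 5, 2, 1, 3, 6
d = rank(temp) − rank(yield): 1, -1, 0, 0, 0, 0; Σd² = 2
ρ = 1 − 6Σd² / [n(n²−1)] = 1 − 6×2 / (6×35) = 1 − 12/210 ≈ 0.943

0.943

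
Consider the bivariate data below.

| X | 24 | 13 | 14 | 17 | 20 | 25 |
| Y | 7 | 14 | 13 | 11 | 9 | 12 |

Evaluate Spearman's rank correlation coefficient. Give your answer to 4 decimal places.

-0.6571

Rank X: 5, 1, 2, 3, 4, 6
Rank Y: 1, 6, 5, 3, 2, 4
d = rank(X) − rank(Y): 4, -5, -3, 0, 2, 2; Σd² = 58
ρ = 1 − 6Σd² / [n(n²−1)] = 1 − 6×58 / (6×35) = 1 − 348/210 ≈ -0.6571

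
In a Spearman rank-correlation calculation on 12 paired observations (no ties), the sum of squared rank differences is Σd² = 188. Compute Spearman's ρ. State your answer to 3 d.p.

0.343

ρ = 1 − 6Σd² / [n(n²−1)] = 1 − 6×188 / (12×143)
  = 1 − 1128/1716 = 1 − 0.6573 ≈ 0.343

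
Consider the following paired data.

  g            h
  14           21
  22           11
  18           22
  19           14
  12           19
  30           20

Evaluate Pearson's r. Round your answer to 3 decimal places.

-0.178

n = 6, Σg = 115, Σh = 107, Σg² = 2409, Σh² = 2003, Σgh = 2026
nΣgh − ΣgΣh = 12156 − 12305 = -149
nΣg² − (Σg)² = 14454 − 13225 = 1229; nΣh² − (Σh)² = 12018 − 11449 = 569
r = -149 / √(1229 × 569) = -149 / 836.2422 ≈ -0.178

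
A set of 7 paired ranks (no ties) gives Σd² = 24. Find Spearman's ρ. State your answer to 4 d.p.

0.5714

ρ = 1 − 6Σd² / [n(n²−1)] = 1 − 6×24 / (7×48)
  = 1 − 144/336 = 1 − 0.42857 ≈ 0.5714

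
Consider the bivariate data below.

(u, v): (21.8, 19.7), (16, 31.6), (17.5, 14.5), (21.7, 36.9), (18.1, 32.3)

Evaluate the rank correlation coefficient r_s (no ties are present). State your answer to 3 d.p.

Rank u: 5, 1, 2, 4, 3
Rank v: 2, 3, 1, 5, 4
d = rank(u) − rank(v): 3, -2, 1, -1, -1; Σd² = 16
ρ = 1 − 6Σd² / [n(n²−1)] = 1 − 6×16 / (5×24) = 1 − 96/120 ≈ 0.200

0.200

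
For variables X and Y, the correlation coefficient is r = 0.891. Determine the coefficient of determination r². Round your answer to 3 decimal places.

0.794

r² = (0.891)² = 0.794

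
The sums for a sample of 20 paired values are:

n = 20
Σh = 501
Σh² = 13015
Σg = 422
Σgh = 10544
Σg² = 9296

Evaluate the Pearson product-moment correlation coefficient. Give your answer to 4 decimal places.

-0.0635

r = (nΣgh − ΣgΣh) / √[(nΣg² − (Σg)²)(nΣh² − (Σh)²)]
Numerator: 20×10544 − 422×501 = -542
Denominator: √[(185920 − 178084)(260300 − 251001)] = √[7836 × 9299] = 8536.2149
r = -542 / 8536.2149 ≈ -0.0635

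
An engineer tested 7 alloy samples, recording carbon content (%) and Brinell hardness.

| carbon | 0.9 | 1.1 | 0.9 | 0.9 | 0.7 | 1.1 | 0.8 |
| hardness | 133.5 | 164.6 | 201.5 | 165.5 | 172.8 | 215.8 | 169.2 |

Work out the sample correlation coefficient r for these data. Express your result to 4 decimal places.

n = 7, Σx = 6.4, Σy = 1222.9, Σx² = 5.98, Σy² = 217966.03, Σxy = 1125.21
nΣxy − ΣxΣy = 7876.47 − 7826.56 = 49.91
nΣx² − (Σx)² = 41.86 − 40.96 = 0.9; nΣy² − (Σy)² = 1525762.21 − 1495484.41 = 30277.8
r = 49.91 / √(0.9 × 30277.8) = 49.91 / 165.0758 ≈ 0.3023

0.3023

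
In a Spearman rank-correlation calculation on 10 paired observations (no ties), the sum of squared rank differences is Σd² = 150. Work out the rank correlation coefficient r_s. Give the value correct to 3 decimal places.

0.091

ρ = 1 − 6Σd² / [n(n²−1)] = 1 − 6×150 / (10×99)
  = 1 − 900/990 = 1 − 0.9091 ≈ 0.091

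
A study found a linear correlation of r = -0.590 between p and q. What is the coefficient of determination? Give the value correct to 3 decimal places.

r² = (-0.590)² = 0.348

0.348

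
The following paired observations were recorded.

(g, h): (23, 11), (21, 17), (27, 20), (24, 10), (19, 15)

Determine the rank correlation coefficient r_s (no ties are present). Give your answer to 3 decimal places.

0.100

Rank g: 3, 2, 5, 4, 1
Rank h: 2, 4, 5, 1, 3
d = rank(g) − rank(h): 1, -2, 0, 3, -2; Σd² = 18
ρ = 1 − 6Σd² / [n(n²−1)] = 1 − 6×18 / (5×24) = 1 − 108/120 ≈ 0.100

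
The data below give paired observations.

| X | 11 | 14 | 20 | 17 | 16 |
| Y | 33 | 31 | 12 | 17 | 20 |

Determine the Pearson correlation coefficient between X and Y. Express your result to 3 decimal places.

n = 5, ΣX = 78, ΣY = 113, ΣX² = 1262, ΣY² = 2883, ΣXY = 1646
nΣXY − ΣXΣY = 8230 − 8814 = -584
nΣX² − (ΣX)² = 6310 − 6084 = 226; nΣY² − (ΣY)² = 14415 − 12769 = 1646
r = -584 / √(226 × 1646) = -584 / 609.9147 ≈ -0.958

-0.958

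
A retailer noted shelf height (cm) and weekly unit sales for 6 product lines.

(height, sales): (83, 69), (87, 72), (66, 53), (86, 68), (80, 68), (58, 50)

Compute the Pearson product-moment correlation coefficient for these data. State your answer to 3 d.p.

0.980

n = 6, Σx = 460, Σy = 380, Σx² = 35974, Σy² = 24502, Σxy = 29677
nΣxy − ΣxΣy = 178062 − 174800 = 3262
nΣx² − (Σx)² = 215844 − 211600 = 4244; nΣy² − (Σy)² = 147012 − 144400 = 2612
r = 3262 / √(4244 × 2612) = 3262 / 3329.4636 ≈ 0.980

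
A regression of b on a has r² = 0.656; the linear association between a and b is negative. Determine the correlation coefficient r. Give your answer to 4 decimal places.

|r| = √0.656 = 0.8099
The association is negative, so r = −0.8099.

-0.8099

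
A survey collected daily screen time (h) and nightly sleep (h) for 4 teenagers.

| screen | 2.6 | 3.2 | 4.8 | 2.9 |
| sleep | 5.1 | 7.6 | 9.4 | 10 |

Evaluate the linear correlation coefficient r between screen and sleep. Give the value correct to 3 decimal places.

n = 4, Σx = 13.5, Σy = 32.1, Σx² = 48.45, Σy² = 272.13, Σxy = 111.7
nΣxy − ΣxΣy = 446.8 − 433.35 = 13.45
nΣx² − (Σx)² = 193.8 − 182.25 = 11.55; nΣy² − (Σy)² = 1088.52 − 1030.41 = 58.11
r = 13.45 / √(11.55 × 58.11) = 13.45 / 25.9070 ≈ 0.519

0.519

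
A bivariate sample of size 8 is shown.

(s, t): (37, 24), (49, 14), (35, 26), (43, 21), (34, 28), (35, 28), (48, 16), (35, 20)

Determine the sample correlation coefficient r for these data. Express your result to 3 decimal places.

-0.884

n = 8, Σs = 316, Σt = 177, Σs² = 12754, Σt² = 4113, Σst = 6787
nΣst − ΣsΣt = 54296 − 55932 = -1636
nΣs² − (Σs)² = 102032 − 99856 = 2176; nΣt² − (Σt)² = 32904 − 31329 = 1575
r = -1636 / √(2176 × 1575) = -1636 / 1851.2698 ≈ -0.884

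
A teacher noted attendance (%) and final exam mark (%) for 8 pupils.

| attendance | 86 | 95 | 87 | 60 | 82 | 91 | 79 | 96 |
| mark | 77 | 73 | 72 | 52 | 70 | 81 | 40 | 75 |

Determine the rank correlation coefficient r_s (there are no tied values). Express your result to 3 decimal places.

Rank attendance: 4, 7, 5, 1, 3, 6, 2, 8
Rank mark: 7, 5, 4, 2, 3, 8, 1, 6
d = rank(attendance) − rank(mark): -3, 2, 1, -1, 0, -2, 1, 2; Σd² = 24
ρ = 1 − 6Σd² / [n(n²−1)] = 1 − 6×24 / (8×63) = 1 − 144/504 ≈ 0.714

0.714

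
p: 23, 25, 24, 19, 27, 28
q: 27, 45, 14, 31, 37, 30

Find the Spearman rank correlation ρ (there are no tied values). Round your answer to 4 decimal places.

Rank p: 2, 4, 3, 1, 5, 6
Rank q: 2, 6, 1, 4, 5, 3
d = rank(p) − rank(q): 0, -2, 2, -3, 0, 3; Σd² = 26
ρ = 1 − 6Σd² / [n(n²−1)] = 1 − 6×26 / (6×35) = 1 − 156/210 ≈ 0.2571

0.2571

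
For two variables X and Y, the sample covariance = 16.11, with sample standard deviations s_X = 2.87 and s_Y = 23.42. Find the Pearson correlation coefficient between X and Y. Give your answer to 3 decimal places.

r = Cov(X,Y) / (s_X · s_Y) = 16.11 / (2.87 × 23.42)
  = 16.11 / 67.2154 ≈ 0.240

0.240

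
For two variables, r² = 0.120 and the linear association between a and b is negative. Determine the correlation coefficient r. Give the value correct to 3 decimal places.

|r| = √0.120 = 0.346
The association is negative, so r = −0.346.

-0.346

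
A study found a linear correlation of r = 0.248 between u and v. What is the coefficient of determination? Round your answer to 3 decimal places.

r² = (0.248)² = 0.062

0.062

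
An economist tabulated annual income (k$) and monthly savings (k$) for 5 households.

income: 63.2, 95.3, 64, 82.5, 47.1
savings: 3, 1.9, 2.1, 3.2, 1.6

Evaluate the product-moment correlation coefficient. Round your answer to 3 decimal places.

0.256

n = 5, Σx = 352.1, Σy = 11.8, Σx² = 26196.99, Σy² = 29.82, Σxy = 844.43
nΣxy − ΣxΣy = 4222.15 − 4154.78 = 67.37
nΣx² − (Σx)² = 130984.95 − 123974.41 = 7010.54; nΣy² − (Σy)² = 149.1 − 139.24 = 9.86
r = 67.37 / √(7010.54 × 9.86) = 67.37 / 262.9143 ≈ 0.256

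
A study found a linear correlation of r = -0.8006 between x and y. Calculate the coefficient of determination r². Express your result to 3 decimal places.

r² = (-0.8006)² = 0.641

0.641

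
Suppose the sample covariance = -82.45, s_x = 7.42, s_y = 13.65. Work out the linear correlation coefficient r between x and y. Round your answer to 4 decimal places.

r = Cov(x,y) / (s_x · s_y) = -82.45 / (7.42 × 13.65)
  = -82.45 / 101.2830 ≈ -0.8141

-0.8141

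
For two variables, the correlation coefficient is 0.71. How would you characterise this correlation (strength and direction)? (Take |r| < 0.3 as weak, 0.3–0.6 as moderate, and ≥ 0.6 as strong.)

strong positive

r = 0.71 > 0 so the relationship is positive.
|r| = 0.71, which falls in the strong range.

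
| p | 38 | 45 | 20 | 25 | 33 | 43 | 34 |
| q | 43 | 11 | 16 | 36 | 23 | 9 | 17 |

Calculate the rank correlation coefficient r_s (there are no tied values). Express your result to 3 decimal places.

-0.393

Rank p: 5, 7, 1, 2, 3, 6, 4
Rank q: 7, 2, 3, 6, 5, 1, 4
d = rank(p) − rank(q): -2, 5, -2, -4, -2, 5, 0; Σd² = 78
ρ = 1 − 6Σd² / [n(n²−1)] = 1 − 6×78 / (7×48) = 1 − 468/336 ≈ -0.393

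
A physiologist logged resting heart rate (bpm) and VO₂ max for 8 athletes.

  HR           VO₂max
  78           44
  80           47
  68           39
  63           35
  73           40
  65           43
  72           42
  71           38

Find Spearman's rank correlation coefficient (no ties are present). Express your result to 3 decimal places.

0.714

Rank HR: 7, 8, 3, 1, 6, 2, 5, 4
Rank VO₂max: 7, 8, 3, 1, 4, 6, 5, 2
d = rank(HR) − rank(VO₂max): 0, 0, 0, 0, 2, -4, 0, 2; Σd² = 24
ρ = 1 − 6Σd² / [n(n²−1)] = 1 − 6×24 / (8×63) = 1 − 144/504 ≈ 0.714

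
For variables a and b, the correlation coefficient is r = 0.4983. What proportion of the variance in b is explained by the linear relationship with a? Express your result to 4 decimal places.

0.2483

r² = (0.4983)² = 0.2483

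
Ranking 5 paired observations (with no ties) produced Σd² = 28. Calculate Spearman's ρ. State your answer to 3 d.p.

ρ = 1 − 6Σd² / [n(n²−1)] = 1 − 6×28 / (5×24)
  = 1 − 168/120 = 1 − 1.4000 ≈ -0.400

-0.400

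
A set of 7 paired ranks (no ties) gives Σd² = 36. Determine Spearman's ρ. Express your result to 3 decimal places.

0.357

ρ = 1 − 6Σd² / [n(n²−1)] = 1 − 6×36 / (7×48)
  = 1 − 216/336 = 1 − 0.6429 ≈ 0.357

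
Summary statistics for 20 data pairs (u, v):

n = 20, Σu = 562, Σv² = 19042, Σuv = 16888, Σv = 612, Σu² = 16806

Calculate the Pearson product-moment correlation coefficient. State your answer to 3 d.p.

-0.547

r = (nΣuv − ΣuΣv) / √[(nΣu² − (Σu)²)(nΣv² − (Σv)²)]
Numerator: 20×16888 − 562×612 = -6184
Denominator: √[(336120 − 315844)(380840 − 374544)] = √[20276 × 6296] = 11298.5705
r = -6184 / 11298.5705 ≈ -0.547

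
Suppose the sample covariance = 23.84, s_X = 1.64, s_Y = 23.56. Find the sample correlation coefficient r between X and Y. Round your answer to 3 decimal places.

0.617

r = Cov(X,Y) / (s_X · s_Y) = 23.84 / (1.64 × 23.56)
  = 23.84 / 38.6384 ≈ 0.617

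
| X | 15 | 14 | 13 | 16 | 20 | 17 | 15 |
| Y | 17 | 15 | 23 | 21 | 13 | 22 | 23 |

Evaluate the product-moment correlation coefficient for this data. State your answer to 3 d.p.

-0.474

n = 7, ΣX = 110, ΣY = 134, ΣX² = 1760, ΣY² = 2666, ΣXY = 2079
nΣXY − ΣXΣY = 14553 − 14740 = -187
nΣX² − (ΣX)² = 12320 − 12100 = 220; nΣY² − (ΣY)² = 18662 − 17956 = 706
r = -187 / √(220 × 706) = -187 / 394.1066 ≈ -0.474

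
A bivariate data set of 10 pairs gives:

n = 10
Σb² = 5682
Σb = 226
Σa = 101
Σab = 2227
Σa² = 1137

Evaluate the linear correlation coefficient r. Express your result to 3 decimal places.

-0.215

r = (nΣab − ΣaΣb) / √[(nΣa² − (Σa)²)(nΣb² − (Σb)²)]
Numerator: 10×2227 − 101×226 = -556
Denominator: √[(11370 − 10201)(56820 − 51076)] = √[1169 × 5744] = 2591.2808
r = -556 / 2591.2808 ≈ -0.215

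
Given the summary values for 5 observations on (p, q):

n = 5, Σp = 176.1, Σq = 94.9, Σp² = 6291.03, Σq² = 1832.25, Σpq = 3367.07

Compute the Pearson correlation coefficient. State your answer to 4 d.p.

r = (nΣpq − ΣpΣq) / √[(nΣp² − (Σp)²)(nΣq² − (Σq)²)]
Numerator: 5×3367.07 − 176.1×94.9 = 123.46
Denominator: √[(31455.15 − 31011.21)(9161.25 − 9006.01)] = √[443.94 × 155.24] = 262.5209
r = 123.46 / 262.5209 ≈ 0.4703

0.4703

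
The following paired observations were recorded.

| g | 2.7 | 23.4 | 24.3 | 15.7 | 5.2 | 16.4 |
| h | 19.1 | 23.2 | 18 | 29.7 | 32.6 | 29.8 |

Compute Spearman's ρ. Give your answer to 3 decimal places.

-0.371

Rank g: 1, 5, 6, 3, 2, 4
Rank h: 2, 3, 1, 4, 6, 5
d = rank(g) − rank(h): -1, 2, 5, -1, -4, -1; Σd² = 48
ρ = 1 − 6Σd² / [n(n²−1)] = 1 − 6×48 / (6×35) = 1 − 288/210 ≈ -0.371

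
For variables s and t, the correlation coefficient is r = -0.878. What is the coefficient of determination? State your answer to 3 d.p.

0.771

r² = (-0.878)² = 0.771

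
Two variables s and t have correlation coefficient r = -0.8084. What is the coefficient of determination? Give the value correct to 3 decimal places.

r² = (-0.8084)² = 0.654

0.654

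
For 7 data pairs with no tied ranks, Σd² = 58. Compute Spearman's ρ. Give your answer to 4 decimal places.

-0.0357

ρ = 1 − 6Σd² / [n(n²−1)] = 1 − 6×58 / (7×48)
  = 1 − 348/336 = 1 − 1.03571 ≈ -0.0357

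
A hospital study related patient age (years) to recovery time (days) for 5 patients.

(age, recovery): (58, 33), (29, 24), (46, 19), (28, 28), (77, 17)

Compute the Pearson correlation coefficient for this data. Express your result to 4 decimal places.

-0.3384

n = 5, Σx = 238, Σy = 121, Σx² = 13034, Σy² = 3099, Σxy = 5577
nΣxy − ΣxΣy = 27885 − 28798 = -913
nΣx² − (Σx)² = 65170 − 56644 = 8526; nΣy² − (Σy)² = 15495 − 14641 = 854
r = -913 / √(8526 × 854) = -913 / 2698.3706 ≈ -0.3384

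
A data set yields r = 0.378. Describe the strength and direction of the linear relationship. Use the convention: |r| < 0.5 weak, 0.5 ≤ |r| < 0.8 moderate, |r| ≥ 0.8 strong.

weak positive

r = 0.378 > 0 so the relationship is positive.
|r| = 0.378, which falls in the weak range.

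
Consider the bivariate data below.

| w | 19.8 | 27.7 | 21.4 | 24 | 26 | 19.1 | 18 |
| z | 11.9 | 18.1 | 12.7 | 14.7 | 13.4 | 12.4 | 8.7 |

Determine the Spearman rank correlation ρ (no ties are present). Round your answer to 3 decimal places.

0.929

Rank w: 3, 7, 4, 5, 6, 2, 1
Rank z: 2, 7, 4, 6, 5, 3, 1
d = rank(w) − rank(z): 1, 0, 0, -1, 1, -1, 0; Σd² = 4
ρ = 1 − 6Σd² / [n(n²−1)] = 1 − 6×4 / (7×48) = 1 − 24/336 ≈ 0.929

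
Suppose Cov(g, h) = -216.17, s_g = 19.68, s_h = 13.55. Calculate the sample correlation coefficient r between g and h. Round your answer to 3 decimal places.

r = Cov(g,h) / (s_g · s_h) = -216.17 / (19.68 × 13.55)
  = -216.17 / 266.6640 ≈ -0.811

-0.811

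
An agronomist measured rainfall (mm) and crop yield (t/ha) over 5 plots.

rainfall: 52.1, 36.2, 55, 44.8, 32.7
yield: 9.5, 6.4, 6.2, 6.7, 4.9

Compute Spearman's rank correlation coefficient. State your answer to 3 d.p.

0.400

Rank rainfall: 4, 2, 5, 3, 1
Rank yield: 5, 3, 2, 4, 1
d = rank(rainfall) − rank(yield): -1, -1, 3, -1, 0; Σd² = 12
ρ = 1 − 6Σd² / [n(n²−1)] = 1 − 6×12 / (5×24) = 1 − 72/120 ≈ 0.400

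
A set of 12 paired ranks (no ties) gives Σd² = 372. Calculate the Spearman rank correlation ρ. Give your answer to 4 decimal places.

ρ = 1 − 6Σd² / [n(n²−1)] = 1 − 6×372 / (12×143)
  = 1 − 2232/1716 = 1 − 1.30070 ≈ -0.3007

-0.3007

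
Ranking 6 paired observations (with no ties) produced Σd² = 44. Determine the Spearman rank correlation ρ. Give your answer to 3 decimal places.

ρ = 1 − 6Σd² / [n(n²−1)] = 1 − 6×44 / (6×35)
  = 1 − 264/210 = 1 − 1.2571 ≈ -0.257

-0.257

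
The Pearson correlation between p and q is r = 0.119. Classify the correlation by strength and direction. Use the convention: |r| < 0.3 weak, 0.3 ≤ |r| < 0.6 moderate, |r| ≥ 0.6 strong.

weak positive

r = 0.119 > 0 so the relationship is positive.
|r| = 0.119, which falls in the weak range.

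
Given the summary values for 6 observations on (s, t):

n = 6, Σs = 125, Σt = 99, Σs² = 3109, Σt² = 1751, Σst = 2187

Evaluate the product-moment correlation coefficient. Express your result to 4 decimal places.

0.5112

r = (nΣst − ΣsΣt) / √[(nΣs² − (Σs)²)(nΣt² − (Σt)²)]
Numerator: 6×2187 − 125×99 = 747
Denominator: √[(18654 − 15625)(10506 − 9801)] = √[3029 × 705] = 1461.3162
r = 747 / 1461.3162 ≈ 0.5112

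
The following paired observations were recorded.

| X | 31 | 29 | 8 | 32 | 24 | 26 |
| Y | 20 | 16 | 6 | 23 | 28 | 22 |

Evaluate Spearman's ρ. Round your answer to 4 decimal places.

Rank X: 5, 4, 1, 6, 2, 3
Rank Y: 3, 2, 1, 5, 6, 4
d = rank(X) − rank(Y): 2, 2, 0, 1, -4, -1; Σd² = 26
ρ = 1 − 6Σd² / [n(n²−1)] = 1 − 6×26 / (6×35) = 1 − 156/210 ≈ 0.2571

0.2571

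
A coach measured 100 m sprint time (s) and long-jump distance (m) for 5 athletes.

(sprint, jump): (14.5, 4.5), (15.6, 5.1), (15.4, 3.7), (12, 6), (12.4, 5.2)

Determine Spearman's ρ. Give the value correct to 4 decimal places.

Rank sprint: 3, 5, 4, 1, 2
Rank jump: 2, 3, 1, 5, 4
d = rank(sprint) − rank(jump): 1, 2, 3, -4, -2; Σd² = 34
ρ = 1 − 6Σd² / [n(n²−1)] = 1 − 6×34 / (5×24) = 1 − 204/120 ≈ -0.7000

-0.7000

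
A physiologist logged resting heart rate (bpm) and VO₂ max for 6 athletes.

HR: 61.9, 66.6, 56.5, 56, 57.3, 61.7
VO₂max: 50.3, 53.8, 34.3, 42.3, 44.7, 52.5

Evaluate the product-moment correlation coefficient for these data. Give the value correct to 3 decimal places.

0.850

n = 6, Σx = 360, Σy = 277.9, Σx² = 21685.6, Σy² = 13144.65, Σxy = 16803.96
nΣxy − ΣxΣy = 100823.76 − 100044 = 779.76
nΣx² − (Σx)² = 130113.6 − 129600 = 513.6; nΣy² − (Σy)² = 78867.9 − 77228.41 = 1639.49
r = 779.76 / √(513.6 × 1639.49) = 779.76 / 917.6285 ≈ 0.850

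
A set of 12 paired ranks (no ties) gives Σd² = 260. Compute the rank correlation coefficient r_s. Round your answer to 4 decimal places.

ρ = 1 − 6Σd² / [n(n²−1)] = 1 − 6×260 / (12×143)
  = 1 − 1560/1716 = 1 − 0.90909 ≈ 0.0909

0.0909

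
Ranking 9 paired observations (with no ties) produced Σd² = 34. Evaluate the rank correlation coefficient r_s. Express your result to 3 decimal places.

ρ = 1 − 6Σd² / [n(n²−1)] = 1 − 6×34 / (9×80)
  = 1 − 204/720 = 1 − 0.2833 ≈ 0.717

0.717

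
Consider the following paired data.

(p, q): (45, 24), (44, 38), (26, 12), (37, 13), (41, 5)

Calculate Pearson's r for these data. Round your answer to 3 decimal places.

n = 5, Σp = 193, Σq = 92, Σp² = 7687, Σq² = 2358, Σpq = 3750
nΣpq − ΣpΣq = 18750 − 17756 = 994
nΣp² − (Σp)² = 38435 − 37249 = 1186; nΣq² − (Σq)² = 11790 − 8464 = 3326
r = 994 / √(1186 × 3326) = 994 / 1986.1108 ≈ 0.500

0.500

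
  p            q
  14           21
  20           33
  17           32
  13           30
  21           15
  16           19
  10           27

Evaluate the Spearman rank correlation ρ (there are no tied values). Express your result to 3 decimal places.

Rank p: 3, 6, 5, 2, 7, 4, 1
Rank q: 3, 7, 6, 5, 1, 2, 4
d = rank(p) − rank(q): 0, -1, -1, -3, 6, 2, -3; Σd² = 60
ρ = 1 − 6Σd² / [n(n²−1)] = 1 − 6×60 / (7×48) = 1 − 360/336 ≈ -0.071

-0.071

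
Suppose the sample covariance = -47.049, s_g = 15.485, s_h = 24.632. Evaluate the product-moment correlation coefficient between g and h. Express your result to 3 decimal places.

r = Cov(g,h) / (s_g · s_h) = -47.049 / (15.485 × 24.632)
  = -47.049 / 381.4265 ≈ -0.123

-0.123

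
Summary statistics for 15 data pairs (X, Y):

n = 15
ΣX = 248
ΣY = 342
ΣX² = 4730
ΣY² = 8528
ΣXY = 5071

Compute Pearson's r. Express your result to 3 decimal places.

r = (nΣXY − ΣXΣY) / √[(nΣX² − (ΣX)²)(nΣY² − (ΣY)²)]
Numerator: 15×5071 − 248×342 = -8751
Denominator: √[(70950 − 61504)(127920 − 116964)] = √[9446 × 10956] = 10173.0220
r = -8751 / 10173.0220 ≈ -0.860

-0.860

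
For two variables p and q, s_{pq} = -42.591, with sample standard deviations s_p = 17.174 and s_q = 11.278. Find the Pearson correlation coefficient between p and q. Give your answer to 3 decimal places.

r = Cov(p,q) / (s_p · s_q) = -42.591 / (17.174 × 11.278)
  = -42.591 / 193.6884 ≈ -0.220

-0.220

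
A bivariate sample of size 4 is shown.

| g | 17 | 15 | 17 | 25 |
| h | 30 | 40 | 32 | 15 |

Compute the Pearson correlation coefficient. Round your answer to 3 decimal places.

-0.976

n = 4, Σg = 74, Σh = 117, Σg² = 1428, Σh² = 3749, Σgh = 2029
nΣgh − ΣgΣh = 8116 − 8658 = -542
nΣg² − (Σg)² = 5712 − 5476 = 236; nΣh² − (Σh)² = 14996 − 13689 = 1307
r = -542 / √(236 × 1307) = -542 / 555.3846 ≈ -0.976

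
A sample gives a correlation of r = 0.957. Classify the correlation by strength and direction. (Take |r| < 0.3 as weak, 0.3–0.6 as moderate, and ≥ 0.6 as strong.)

strong positive

r = 0.957 > 0 so the relationship is positive.
|r| = 0.957, which falls in the strong range.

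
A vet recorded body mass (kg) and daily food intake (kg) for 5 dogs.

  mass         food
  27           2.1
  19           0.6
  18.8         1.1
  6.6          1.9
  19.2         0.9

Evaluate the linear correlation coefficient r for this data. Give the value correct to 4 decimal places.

-0.0522

n = 5, Σx = 90.6, Σy = 6.6, Σx² = 1855.64, Σy² = 10.4, Σxy = 118.6
nΣxy − ΣxΣy = 593 − 597.96 = -4.96
nΣx² − (Σx)² = 9278.2 − 8208.36 = 1069.84; nΣy² − (Σy)² = 52 − 43.56 = 8.44
r = -4.96 / √(1069.84 × 8.44) = -4.96 / 95.0234 ≈ -0.0522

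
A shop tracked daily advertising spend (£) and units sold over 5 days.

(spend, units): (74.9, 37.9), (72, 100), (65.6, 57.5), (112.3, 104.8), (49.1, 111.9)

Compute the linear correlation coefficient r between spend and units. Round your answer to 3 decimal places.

n = 5, Σx = 373.9, Σy = 412.1, Σx² = 30119.47, Σy² = 38247.31, Σxy = 31074.04
nΣxy − ΣxΣy = 155370.2 − 154084.19 = 1286.01
nΣx² − (Σx)² = 150597.35 − 139801.21 = 10796.14; nΣy² − (Σy)² = 191236.55 − 169826.41 = 21410.14
r = 1286.01 / √(10796.14 × 21410.14) = 1286.01 / 15203.5150 ≈ 0.085

0.085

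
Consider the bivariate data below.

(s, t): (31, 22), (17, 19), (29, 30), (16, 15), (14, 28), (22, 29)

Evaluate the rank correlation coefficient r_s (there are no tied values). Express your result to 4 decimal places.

0.3714

Rank s: 6, 3, 5, 2, 1, 4
Rank t: 3, 2, 6, 1, 4, 5
d = rank(s) − rank(t): 3, 1, -1, 1, -3, -1; Σd² = 22
ρ = 1 − 6Σd² / [n(n²−1)] = 1 − 6×22 / (6×35) = 1 − 132/210 ≈ 0.3714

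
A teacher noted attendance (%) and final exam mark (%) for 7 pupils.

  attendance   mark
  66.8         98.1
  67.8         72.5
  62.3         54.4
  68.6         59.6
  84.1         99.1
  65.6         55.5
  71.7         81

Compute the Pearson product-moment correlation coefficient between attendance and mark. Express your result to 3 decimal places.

0.677

n = 7, Σx = 486.9, Σy = 520.2, Σx² = 34163.39, Σy² = 40853.44, Σxy = 36729.07
nΣxy − ΣxΣy = 257103.49 − 253285.38 = 3818.11
nΣx² − (Σx)² = 239143.73 − 237071.61 = 2072.12; nΣy² − (Σy)² = 285974.08 − 270608.04 = 15366.04
r = 3818.11 / √(2072.12 × 15366.04) = 3818.11 / 5642.7191 ≈ 0.677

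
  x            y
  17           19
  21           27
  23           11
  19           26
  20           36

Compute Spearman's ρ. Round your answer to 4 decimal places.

-0.1000

Rank x: 1, 4, 5, 2, 3
Rank y: 2, 4, 1, 3, 5
d = rank(x) − rank(y): -1, 0, 4, -1, -2; Σd² = 22
ρ = 1 − 6Σd² / [n(n²−1)] = 1 − 6×22 / (5×24) = 1 − 132/120 ≈ -0.1000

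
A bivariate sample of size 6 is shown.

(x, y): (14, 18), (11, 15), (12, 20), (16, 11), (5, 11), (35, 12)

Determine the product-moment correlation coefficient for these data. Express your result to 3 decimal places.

-0.206

n = 6, Σx = 93, Σy = 87, Σx² = 1967, Σy² = 1335, Σxy = 1308
nΣxy − ΣxΣy = 7848 − 8091 = -243
nΣx² − (Σx)² = 11802 − 8649 = 3153; nΣy² − (Σy)² = 8010 − 7569 = 441
r = -243 / √(3153 × 441) = -243 / 1179.1832 ≈ -0.206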